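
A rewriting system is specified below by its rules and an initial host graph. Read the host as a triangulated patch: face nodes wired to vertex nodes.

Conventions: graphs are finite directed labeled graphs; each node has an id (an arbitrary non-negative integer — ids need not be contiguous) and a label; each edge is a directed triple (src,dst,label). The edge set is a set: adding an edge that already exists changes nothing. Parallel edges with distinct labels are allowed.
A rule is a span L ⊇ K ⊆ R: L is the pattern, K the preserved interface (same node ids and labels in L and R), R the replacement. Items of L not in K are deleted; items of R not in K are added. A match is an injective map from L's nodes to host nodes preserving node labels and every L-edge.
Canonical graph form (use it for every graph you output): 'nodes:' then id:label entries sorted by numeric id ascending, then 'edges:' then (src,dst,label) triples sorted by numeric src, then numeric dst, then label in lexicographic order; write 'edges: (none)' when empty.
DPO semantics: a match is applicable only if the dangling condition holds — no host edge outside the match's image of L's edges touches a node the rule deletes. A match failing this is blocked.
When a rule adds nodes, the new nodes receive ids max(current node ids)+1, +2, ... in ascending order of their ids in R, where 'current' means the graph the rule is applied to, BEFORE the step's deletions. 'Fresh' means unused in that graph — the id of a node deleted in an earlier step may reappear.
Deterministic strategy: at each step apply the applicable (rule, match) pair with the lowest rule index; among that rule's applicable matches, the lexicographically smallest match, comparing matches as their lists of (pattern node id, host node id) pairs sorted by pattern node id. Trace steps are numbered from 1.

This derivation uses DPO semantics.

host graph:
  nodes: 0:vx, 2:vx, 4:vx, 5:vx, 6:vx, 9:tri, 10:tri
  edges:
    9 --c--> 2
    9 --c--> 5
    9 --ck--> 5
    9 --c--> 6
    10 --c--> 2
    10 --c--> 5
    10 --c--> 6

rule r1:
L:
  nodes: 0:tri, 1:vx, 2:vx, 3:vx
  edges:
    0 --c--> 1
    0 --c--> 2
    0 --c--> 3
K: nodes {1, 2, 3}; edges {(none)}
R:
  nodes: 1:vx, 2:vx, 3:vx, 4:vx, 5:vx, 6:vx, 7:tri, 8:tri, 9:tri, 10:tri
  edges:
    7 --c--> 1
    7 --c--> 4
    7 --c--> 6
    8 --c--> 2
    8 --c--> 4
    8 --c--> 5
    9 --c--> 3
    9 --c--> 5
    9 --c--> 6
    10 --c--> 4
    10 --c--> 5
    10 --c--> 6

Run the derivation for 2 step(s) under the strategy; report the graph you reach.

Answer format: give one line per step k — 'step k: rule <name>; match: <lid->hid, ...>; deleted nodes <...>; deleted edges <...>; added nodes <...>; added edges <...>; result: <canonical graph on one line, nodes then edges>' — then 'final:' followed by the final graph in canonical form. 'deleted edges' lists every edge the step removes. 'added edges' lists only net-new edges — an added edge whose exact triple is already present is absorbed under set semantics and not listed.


step 1: rule r1; match: 0->10, 1->2, 2->5, 3->6; deleted nodes 10; deleted edges (10,2,c); (10,5,c); (10,6,c); added nodes 11, 12, 13, 14, 15, 16, 17; added edges (14,2,c); (14,11,c); (14,13,c); (15,5,c); (15,11,c); (15,12,c); (16,6,c); (16,12,c); (16,13,c); (17,11,c); (17,12,c); (17,13,c); result: nodes: 0:vx, 2:vx, 4:vx, 5:vx, 6:vx, 9:tri, 11:vx, 12:vx, 13:vx, 14:tri, 15:tri, 16:tri, 17:tri edges: (9,2,c); (9,5,c); (9,5,ck); (9,6,c); (14,2,c); (14,11,c); (14,13,c); (15,5,c); (15,11,c); (15,12,c); (16,6,c); (16,12,c); (16,13,c); (17,11,c); (17,12,c); (17,13,c)
step 2: rule r1; match: 0->14, 1->2, 2->11, 3->13; deleted nodes 14; deleted edges (14,2,c); (14,11,c); (14,13,c); added nodes 18, 19, 20, 21, 22, 23, 24; added edges (21,2,c); (21,18,c); (21,20,c); (22,11,c); (22,18,c); (22,19,c); (23,13,c); (23,19,c); (23,20,c); (24,18,c); (24,19,c); (24,20,c); result: nodes: 0:vx, 2:vx, 4:vx, 5:vx, 6:vx, 9:tri, 11:vx, 12:vx, 13:vx, 15:tri, 16:tri, 17:tri, 18:vx, 19:vx, 20:vx, 21:tri, 22:tri, 23:tri, 24:tri edges: (9,2,c); (9,5,c); (9,5,ck); (9,6,c); (15,5,c); (15,11,c); (15,12,c); (16,6,c); (16,12,c); (16,13,c); (17,11,c); (17,12,c); (17,13,c); (21,2,c); (21,18,c); (21,20,c); (22,11,c); (22,18,c); (22,19,c); (23,13,c); (23,19,c); (23,20,c); (24,18,c); (24,19,c); (24,20,c)
final:
nodes: 0:vx, 2:vx, 4:vx, 5:vx, 6:vx, 9:tri, 11:vx, 12:vx, 13:vx, 15:tri, 16:tri, 17:tri, 18:vx, 19:vx, 20:vx, 21:tri, 22:tri, 23:tri, 24:tri
edges: (9,2,c); (9,5,c); (9,5,ck); (9,6,c); (15,5,c); (15,11,c); (15,12,c); (16,6,c); (16,12,c); (16,13,c); (17,11,c); (17,12,c); (17,13,c); (21,2,c); (21,18,c); (21,20,c); (22,11,c); (22,18,c); (22,19,c); (23,13,c); (23,19,c); (23,20,c); (24,18,c); (24,19,c); (24,20,c)


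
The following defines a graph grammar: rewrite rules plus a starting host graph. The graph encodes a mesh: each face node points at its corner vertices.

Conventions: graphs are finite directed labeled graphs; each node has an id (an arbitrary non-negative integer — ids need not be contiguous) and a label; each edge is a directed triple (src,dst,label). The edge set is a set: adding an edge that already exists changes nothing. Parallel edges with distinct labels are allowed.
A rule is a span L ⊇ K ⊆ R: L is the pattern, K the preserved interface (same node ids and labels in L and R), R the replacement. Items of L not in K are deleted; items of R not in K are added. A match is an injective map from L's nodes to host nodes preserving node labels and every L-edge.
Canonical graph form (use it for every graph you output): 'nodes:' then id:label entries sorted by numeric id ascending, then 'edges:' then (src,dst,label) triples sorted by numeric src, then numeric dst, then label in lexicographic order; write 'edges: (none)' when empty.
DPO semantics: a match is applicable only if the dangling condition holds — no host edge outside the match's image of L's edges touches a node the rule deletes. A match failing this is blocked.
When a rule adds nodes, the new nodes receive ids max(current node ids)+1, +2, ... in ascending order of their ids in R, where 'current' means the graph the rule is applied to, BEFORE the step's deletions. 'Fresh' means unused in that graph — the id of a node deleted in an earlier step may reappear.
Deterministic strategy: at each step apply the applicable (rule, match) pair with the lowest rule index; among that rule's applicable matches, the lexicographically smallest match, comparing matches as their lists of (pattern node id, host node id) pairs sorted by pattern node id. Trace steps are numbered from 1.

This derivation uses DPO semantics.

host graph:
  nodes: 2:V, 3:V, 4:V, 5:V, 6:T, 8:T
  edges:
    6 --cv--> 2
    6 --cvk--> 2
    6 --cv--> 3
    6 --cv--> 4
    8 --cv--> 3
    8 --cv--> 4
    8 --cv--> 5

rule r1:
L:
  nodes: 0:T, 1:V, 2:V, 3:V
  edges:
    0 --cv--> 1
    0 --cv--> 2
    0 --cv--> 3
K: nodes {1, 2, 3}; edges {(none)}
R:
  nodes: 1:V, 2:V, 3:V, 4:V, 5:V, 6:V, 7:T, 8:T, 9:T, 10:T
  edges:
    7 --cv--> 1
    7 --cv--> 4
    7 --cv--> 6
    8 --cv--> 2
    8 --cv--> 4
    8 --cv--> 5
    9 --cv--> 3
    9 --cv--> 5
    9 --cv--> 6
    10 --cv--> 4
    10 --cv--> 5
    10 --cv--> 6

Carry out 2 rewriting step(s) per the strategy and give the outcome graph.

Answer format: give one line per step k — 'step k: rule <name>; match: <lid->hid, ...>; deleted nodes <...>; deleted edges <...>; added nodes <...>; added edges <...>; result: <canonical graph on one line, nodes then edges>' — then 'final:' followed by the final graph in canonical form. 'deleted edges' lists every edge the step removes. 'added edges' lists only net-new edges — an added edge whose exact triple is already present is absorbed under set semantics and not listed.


step 1: rule r1; match: 0->8, 1->3, 2->4, 3->5; deleted nodes 8; deleted edges (8,3,cv); (8,4,cv); (8,5,cv); added nodes 9, 10, 11, 12, 13, 14, 15; added edges (12,3,cv); (12,9,cv); (12,11,cv); (13,4,cv); (13,9,cv); (13,10,cv); (14,5,cv); (14,10,cv); (14,11,cv); (15,9,cv); (15,10,cv); (15,11,cv); result: nodes: 2:V, 3:V, 4:V, 5:V, 6:T, 9:V, 10:V, 11:V, 12:T, 13:T, 14:T, 15:T edges: (6,2,cv); (6,2,cvk); (6,3,cv); (6,4,cv); (12,3,cv); (12,9,cv); (12,11,cv); (13,4,cv); (13,9,cv); (13,10,cv); (14,5,cv); (14,10,cv); (14,11,cv); (15,9,cv); (15,10,cv); (15,11,cv)
step 2: rule r1; match: 0->12, 1->3, 2->9, 3->11; deleted nodes 12; deleted edges (12,3,cv); (12,9,cv); (12,11,cv); added nodes 16, 17, 18, 19, 20, 21, 22; added edges (19,3,cv); (19,16,cv); (19,18,cv); (20,9,cv); (20,16,cv); (20,17,cv); (21,11,cv); (21,17,cv); (21,18,cv); (22,16,cv); (22,17,cv); (22,18,cv); result: nodes: 2:V, 3:V, 4:V, 5:V, 6:T, 9:V, 10:V, 11:V, 13:T, 14:T, 15:T, 16:V, 17:V, 18:V, 19:T, 20:T, 21:T, 22:T edges: (6,2,cv); (6,2,cvk); (6,3,cv); (6,4,cv); (13,4,cv); (13,9,cv); (13,10,cv); (14,5,cv); (14,10,cv); (14,11,cv); (15,9,cv); (15,10,cv); (15,11,cv); (19,3,cv); (19,16,cv); (19,18,cv); (20,9,cv); (20,16,cv); (20,17,cv); (21,11,cv); (21,17,cv); (21,18,cv); (22,16,cv); (22,17,cv); (22,18,cv)
final:
nodes: 2:V, 3:V, 4:V, 5:V, 6:T, 9:V, 10:V, 11:V, 13:T, 14:T, 15:T, 16:V, 17:V, 18:V, 19:T, 20:T, 21:T, 22:T
edges: (6,2,cv); (6,2,cvk); (6,3,cv); (6,4,cv); (13,4,cv); (13,9,cv); (13,10,cv); (14,5,cv); (14,10,cv); (14,11,cv); (15,9,cv); (15,10,cv); (15,11,cv); (19,3,cv); (19,16,cv); (19,18,cv); (20,9,cv); (20,16,cv); (20,17,cv); (21,11,cv); (21,17,cv); (21,18,cv); (22,16,cv); (22,17,cv); (22,18,cv)


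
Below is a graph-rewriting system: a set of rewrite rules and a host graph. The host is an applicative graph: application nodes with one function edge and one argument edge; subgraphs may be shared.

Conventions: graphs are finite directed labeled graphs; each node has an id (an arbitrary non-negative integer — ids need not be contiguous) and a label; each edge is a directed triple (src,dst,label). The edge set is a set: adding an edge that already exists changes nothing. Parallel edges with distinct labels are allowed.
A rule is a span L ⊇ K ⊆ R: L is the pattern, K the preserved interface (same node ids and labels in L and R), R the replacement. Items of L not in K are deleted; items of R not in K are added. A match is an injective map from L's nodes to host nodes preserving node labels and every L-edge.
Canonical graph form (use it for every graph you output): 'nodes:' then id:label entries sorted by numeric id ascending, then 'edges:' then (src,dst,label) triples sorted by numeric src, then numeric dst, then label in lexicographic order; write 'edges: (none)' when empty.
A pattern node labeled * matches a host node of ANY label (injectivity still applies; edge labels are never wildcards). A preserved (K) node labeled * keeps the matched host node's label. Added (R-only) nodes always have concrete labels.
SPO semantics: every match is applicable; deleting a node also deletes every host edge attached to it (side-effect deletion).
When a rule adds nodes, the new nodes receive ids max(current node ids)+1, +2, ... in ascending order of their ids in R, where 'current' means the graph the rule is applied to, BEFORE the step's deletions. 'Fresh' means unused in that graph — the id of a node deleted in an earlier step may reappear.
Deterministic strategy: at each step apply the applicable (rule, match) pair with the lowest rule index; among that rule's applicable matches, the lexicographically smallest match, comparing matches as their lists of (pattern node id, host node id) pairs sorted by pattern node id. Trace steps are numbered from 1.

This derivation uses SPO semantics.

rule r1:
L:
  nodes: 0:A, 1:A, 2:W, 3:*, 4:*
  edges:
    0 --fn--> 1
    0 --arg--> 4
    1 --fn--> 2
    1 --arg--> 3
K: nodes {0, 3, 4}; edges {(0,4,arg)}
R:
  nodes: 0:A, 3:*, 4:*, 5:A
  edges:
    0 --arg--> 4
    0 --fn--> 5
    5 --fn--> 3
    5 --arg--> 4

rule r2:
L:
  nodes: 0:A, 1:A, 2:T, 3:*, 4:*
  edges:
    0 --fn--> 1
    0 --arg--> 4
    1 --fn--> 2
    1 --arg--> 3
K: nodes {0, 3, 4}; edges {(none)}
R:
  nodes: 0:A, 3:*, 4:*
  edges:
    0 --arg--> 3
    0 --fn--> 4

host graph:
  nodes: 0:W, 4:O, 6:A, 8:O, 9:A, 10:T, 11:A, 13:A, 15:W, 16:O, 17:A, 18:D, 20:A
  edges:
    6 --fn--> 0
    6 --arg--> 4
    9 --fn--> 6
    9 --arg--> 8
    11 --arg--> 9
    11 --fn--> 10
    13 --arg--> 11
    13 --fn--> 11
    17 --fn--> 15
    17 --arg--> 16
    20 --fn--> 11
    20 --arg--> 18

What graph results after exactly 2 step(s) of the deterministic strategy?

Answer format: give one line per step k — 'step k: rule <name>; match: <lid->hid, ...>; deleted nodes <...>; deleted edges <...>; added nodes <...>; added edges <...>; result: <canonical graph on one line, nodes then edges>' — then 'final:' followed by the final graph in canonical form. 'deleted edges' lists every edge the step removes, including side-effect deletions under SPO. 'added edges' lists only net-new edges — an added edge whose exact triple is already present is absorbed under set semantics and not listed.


step 1: rule r1; match: 0->9, 1->6, 2->0, 3->4, 4->8; deleted nodes 0, 6; deleted edges (6,0,fn); (6,4,arg); (9,6,fn); added nodes 21; added edges (9,21,fn); (21,4,fn); (21,8,arg); result: nodes: 4:O, 8:O, 9:A, 10:T, 11:A, 13:A, 15:W, 16:O, 17:A, 18:D, 20:A, 21:A edges: (9,8,arg); (9,21,fn); (11,9,arg); (11,10,fn); (13,11,arg); (13,11,fn); (17,15,fn); (17,16,arg); (20,11,fn); (20,18,arg); (21,4,fn); (21,8,arg)
step 2: rule r2; match: 0->20, 1->11, 2->10, 3->9, 4->18; deleted nodes 10, 11; deleted edges (11,9,arg); (11,10,fn); (13,11,arg); (13,11,fn); (20,11,fn); (20,18,arg); added nodes (none); added edges (20,9,arg); (20,18,fn); result: nodes: 4:O, 8:O, 9:A, 13:A, 15:W, 16:O, 17:A, 18:D, 20:A, 21:A edges: (9,8,arg); (9,21,fn); (17,15,fn); (17,16,arg); (20,9,arg); (20,18,fn); (21,4,fn); (21,8,arg)
final:
nodes: 4:O, 8:O, 9:A, 13:A, 15:W, 16:O, 17:A, 18:D, 20:A, 21:A
edges: (9,8,arg); (9,21,fn); (17,15,fn); (17,16,arg); (20,9,arg); (20,18,fn); (21,4,fn); (21,8,arg)


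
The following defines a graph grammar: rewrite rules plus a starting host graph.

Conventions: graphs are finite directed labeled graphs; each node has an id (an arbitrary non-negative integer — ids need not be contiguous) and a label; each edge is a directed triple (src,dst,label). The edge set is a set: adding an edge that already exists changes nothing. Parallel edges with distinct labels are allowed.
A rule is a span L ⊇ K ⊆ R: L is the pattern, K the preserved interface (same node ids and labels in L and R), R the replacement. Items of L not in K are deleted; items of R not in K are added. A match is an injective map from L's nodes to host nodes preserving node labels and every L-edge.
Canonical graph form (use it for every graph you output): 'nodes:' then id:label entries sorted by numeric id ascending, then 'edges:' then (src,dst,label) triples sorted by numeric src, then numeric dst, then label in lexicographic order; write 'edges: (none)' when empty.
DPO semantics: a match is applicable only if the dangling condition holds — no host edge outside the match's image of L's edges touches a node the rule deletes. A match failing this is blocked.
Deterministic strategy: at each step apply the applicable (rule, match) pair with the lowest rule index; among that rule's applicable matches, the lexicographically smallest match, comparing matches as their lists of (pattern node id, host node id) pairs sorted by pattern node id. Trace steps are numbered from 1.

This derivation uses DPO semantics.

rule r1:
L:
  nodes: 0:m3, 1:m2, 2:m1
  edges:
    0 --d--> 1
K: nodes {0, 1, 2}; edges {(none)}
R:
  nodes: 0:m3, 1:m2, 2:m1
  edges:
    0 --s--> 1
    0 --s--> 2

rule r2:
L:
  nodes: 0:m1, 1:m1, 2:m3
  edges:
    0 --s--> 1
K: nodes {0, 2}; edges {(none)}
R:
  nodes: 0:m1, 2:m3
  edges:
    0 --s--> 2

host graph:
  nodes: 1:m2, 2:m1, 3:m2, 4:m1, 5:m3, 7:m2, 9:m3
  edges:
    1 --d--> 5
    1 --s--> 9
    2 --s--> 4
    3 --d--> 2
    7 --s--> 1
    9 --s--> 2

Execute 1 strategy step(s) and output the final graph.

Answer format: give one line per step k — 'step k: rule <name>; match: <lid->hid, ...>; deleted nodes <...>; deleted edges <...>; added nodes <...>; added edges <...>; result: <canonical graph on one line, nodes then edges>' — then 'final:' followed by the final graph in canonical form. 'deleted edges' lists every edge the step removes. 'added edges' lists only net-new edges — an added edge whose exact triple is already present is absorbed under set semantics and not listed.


step 1: rule r2; match: 0->2, 1->4, 2->5; deleted nodes 4; deleted edges (2,4,s); added nodes (none); added edges (2,5,s); result: nodes: 1:m2, 2:m1, 3:m2, 5:m3, 7:m2, 9:m3 edges: (1,5,d); (1,9,s); (2,5,s); (3,2,d); (7,1,s); (9,2,s)
final:
nodes: 1:m2, 2:m1, 3:m2, 5:m3, 7:m2, 9:m3
edges: (1,5,d); (1,9,s); (2,5,s); (3,2,d); (7,1,s); (9,2,s)


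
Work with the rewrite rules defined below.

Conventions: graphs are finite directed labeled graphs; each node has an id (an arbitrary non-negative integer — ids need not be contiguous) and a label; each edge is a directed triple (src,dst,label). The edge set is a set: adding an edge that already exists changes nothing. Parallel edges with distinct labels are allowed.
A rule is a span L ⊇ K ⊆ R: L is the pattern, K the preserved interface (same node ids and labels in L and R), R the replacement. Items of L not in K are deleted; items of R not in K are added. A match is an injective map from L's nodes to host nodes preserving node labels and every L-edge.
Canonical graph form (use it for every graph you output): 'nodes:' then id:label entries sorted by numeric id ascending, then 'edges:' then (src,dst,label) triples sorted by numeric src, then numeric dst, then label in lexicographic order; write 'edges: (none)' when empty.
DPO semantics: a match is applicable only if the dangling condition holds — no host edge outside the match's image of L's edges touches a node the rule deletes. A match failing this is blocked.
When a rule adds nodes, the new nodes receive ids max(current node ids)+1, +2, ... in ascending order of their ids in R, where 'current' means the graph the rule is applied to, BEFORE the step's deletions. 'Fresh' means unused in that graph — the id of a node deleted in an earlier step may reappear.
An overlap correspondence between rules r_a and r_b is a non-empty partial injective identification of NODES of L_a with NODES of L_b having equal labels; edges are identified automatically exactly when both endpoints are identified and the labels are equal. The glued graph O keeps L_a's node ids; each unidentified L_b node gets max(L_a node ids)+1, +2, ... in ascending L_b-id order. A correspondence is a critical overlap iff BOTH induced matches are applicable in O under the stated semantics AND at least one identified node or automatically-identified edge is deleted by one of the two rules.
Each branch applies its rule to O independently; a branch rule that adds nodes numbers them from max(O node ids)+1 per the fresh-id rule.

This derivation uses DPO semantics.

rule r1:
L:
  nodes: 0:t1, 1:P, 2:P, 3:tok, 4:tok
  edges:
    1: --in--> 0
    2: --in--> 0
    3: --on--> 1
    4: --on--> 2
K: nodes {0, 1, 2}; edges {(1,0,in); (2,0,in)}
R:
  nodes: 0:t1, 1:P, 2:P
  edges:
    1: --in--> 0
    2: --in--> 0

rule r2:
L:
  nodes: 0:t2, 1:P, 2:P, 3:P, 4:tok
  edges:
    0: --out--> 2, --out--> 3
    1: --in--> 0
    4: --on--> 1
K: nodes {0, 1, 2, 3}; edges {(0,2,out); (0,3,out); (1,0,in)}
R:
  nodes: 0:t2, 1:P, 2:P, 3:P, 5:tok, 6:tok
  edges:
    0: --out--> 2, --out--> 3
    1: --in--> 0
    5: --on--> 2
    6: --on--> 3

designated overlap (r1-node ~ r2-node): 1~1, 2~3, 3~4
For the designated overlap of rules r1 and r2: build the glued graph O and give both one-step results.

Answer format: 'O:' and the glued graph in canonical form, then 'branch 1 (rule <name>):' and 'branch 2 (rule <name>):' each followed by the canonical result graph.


O:
nodes: 0:t1, 1:P, 2:P, 3:tok, 4:tok, 5:t2, 6:P
edges: (1,0,in); (1,5,in); (2,0,in); (3,1,on); (4,2,on); (5,2,out); (5,6,out)
branch 1 (rule r1):
nodes: 0:t1, 1:P, 2:P, 5:t2, 6:P
edges: (1,0,in); (1,5,in); (2,0,in); (5,2,out); (5,6,out)
branch 2 (rule r2):
nodes: 0:t1, 1:P, 2:P, 4:tok, 5:t2, 6:P, 7:tok, 8:tok
edges: (1,0,in); (1,5,in); (2,0,in); (4,2,on); (5,2,out); (5,6,out); (7,6,on); (8,2,on)


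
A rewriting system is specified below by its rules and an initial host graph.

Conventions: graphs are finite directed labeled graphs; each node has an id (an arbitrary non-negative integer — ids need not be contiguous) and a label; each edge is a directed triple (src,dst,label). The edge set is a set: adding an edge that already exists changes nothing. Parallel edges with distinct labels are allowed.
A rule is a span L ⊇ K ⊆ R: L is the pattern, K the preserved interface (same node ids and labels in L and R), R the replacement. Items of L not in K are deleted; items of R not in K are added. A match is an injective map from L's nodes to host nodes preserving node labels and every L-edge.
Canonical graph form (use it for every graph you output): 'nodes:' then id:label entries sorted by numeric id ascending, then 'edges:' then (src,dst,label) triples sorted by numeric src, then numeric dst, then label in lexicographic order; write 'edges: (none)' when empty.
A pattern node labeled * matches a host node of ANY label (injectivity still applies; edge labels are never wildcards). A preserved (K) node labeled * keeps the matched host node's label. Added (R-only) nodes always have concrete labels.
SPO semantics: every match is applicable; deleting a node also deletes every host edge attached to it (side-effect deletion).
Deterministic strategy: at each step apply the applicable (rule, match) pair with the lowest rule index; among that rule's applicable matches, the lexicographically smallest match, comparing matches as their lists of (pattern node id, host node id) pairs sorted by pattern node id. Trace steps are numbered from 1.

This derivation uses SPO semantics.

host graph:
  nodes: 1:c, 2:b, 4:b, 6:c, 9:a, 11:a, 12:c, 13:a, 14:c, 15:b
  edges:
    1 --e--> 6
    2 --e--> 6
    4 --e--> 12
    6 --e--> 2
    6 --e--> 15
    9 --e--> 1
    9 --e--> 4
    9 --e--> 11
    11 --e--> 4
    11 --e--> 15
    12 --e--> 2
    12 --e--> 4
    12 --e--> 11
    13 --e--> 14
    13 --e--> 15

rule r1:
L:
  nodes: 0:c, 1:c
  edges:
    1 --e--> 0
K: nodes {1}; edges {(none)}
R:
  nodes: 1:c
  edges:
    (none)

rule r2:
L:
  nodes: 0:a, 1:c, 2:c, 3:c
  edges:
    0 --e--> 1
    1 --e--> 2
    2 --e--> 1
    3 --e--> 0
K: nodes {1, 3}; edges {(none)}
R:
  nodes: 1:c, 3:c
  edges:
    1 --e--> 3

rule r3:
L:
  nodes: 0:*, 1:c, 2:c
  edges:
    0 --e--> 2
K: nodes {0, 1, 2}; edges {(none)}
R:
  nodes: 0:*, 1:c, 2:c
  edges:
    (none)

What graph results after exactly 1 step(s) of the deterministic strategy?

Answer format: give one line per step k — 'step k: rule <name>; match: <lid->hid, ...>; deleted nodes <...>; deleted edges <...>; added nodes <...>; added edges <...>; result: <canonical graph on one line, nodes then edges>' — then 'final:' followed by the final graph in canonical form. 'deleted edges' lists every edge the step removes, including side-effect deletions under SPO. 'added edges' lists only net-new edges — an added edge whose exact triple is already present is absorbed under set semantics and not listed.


step 1: rule r1; match: 0->6, 1->1; deleted nodes 6; deleted edges (1,6,e); (2,6,e); (6,2,e); (6,15,e); added nodes (none); added edges (none); result: nodes: 1:c, 2:b, 4:b, 9:a, 11:a, 12:c, 13:a, 14:c, 15:b edges: (4,12,e); (9,1,e); (9,4,e); (9,11,e); (11,4,e); (11,15,e); (12,2,e); (12,4,e); (12,11,e); (13,14,e); (13,15,e)
final:
nodes: 1:c, 2:b, 4:b, 9:a, 11:a, 12:c, 13:a, 14:c, 15:b
edges: (4,12,e); (9,1,e); (9,4,e); (9,11,e); (11,4,e); (11,15,e); (12,2,e); (12,4,e); (12,11,e); (13,14,e); (13,15,e)


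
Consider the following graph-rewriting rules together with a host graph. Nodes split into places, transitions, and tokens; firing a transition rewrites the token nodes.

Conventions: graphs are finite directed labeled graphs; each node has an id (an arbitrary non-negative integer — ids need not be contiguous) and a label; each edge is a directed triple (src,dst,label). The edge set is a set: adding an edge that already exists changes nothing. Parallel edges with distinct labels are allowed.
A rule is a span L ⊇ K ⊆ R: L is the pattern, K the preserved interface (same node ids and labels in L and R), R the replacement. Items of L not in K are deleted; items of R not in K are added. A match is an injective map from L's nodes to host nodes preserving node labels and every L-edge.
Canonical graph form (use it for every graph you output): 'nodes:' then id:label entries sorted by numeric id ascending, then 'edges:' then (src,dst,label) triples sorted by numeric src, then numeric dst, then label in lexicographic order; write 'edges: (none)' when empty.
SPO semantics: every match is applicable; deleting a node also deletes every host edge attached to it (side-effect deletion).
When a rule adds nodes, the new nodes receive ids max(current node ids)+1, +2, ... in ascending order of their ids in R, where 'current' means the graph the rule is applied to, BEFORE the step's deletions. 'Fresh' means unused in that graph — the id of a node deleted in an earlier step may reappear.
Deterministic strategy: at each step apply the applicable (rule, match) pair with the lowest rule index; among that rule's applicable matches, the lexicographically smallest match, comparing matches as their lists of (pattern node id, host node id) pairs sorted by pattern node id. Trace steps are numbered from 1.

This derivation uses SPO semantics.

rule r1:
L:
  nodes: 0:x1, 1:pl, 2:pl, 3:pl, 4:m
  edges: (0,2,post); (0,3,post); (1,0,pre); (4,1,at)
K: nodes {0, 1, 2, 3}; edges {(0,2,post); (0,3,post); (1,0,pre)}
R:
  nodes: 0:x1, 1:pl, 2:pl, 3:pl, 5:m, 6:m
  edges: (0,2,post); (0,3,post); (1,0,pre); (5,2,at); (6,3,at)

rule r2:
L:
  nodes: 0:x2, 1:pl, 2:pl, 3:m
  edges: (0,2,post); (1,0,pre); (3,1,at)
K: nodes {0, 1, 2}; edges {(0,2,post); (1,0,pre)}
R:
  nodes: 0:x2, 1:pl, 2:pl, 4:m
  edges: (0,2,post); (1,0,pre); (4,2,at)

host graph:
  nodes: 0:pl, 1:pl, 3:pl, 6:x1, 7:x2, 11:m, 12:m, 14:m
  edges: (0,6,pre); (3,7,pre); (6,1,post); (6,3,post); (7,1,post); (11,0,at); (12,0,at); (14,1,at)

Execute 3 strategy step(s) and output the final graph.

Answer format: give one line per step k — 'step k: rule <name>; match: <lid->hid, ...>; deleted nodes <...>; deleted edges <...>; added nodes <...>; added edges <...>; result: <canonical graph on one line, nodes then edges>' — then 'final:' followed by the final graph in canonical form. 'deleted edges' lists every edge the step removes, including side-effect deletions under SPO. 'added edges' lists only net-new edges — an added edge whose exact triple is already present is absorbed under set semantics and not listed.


step 1: rule r1; match: 0->6, 1->0, 2->1, 3->3, 4->11; deleted nodes 11; deleted edges (11,0,at); added nodes 15, 16; added edges (15,1,at); (16,3,at); result: nodes: 0:pl, 1:pl, 3:pl, 6:x1, 7:x2, 12:m, 14:m, 15:m, 16:m edges: (0,6,pre); (3,7,pre); (6,1,post); (6,3,post); (7,1,post); (12,0,at); (14,1,at); (15,1,at); (16,3,at)
step 2: rule r1; match: 0->6, 1->0, 2->1, 3->3, 4->12; deleted nodes 12; deleted edges (12,0,at); added nodes 17, 18; added edges (17,1,at); (18,3,at); result: nodes: 0:pl, 1:pl, 3:pl, 6:x1, 7:x2, 14:m, 15:m, 16:m, 17:m, 18:m edges: (0,6,pre); (3,7,pre); (6,1,post); (6,3,post); (7,1,post); (14,1,at); (15,1,at); (16,3,at); (17,1,at); (18,3,at)
step 3: rule r2; match: 0->7, 1->3, 2->1, 3->16; deleted nodes 16; deleted edges (16,3,at); added nodes 19; added edges (19,1,at); result: nodes: 0:pl, 1:pl, 3:pl, 6:x1, 7:x2, 14:m, 15:m, 17:m, 18:m, 19:m edges: (0,6,pre); (3,7,pre); (6,1,post); (6,3,post); (7,1,post); (14,1,at); (15,1,at); (17,1,at); (18,3,at); (19,1,at)
final:
nodes: 0:pl, 1:pl, 3:pl, 6:x1, 7:x2, 14:m, 15:m, 17:m, 18:m, 19:m
edges: (0,6,pre); (3,7,pre); (6,1,post); (6,3,post); (7,1,post); (14,1,at); (15,1,at); (17,1,at); (18,3,at); (19,1,at)


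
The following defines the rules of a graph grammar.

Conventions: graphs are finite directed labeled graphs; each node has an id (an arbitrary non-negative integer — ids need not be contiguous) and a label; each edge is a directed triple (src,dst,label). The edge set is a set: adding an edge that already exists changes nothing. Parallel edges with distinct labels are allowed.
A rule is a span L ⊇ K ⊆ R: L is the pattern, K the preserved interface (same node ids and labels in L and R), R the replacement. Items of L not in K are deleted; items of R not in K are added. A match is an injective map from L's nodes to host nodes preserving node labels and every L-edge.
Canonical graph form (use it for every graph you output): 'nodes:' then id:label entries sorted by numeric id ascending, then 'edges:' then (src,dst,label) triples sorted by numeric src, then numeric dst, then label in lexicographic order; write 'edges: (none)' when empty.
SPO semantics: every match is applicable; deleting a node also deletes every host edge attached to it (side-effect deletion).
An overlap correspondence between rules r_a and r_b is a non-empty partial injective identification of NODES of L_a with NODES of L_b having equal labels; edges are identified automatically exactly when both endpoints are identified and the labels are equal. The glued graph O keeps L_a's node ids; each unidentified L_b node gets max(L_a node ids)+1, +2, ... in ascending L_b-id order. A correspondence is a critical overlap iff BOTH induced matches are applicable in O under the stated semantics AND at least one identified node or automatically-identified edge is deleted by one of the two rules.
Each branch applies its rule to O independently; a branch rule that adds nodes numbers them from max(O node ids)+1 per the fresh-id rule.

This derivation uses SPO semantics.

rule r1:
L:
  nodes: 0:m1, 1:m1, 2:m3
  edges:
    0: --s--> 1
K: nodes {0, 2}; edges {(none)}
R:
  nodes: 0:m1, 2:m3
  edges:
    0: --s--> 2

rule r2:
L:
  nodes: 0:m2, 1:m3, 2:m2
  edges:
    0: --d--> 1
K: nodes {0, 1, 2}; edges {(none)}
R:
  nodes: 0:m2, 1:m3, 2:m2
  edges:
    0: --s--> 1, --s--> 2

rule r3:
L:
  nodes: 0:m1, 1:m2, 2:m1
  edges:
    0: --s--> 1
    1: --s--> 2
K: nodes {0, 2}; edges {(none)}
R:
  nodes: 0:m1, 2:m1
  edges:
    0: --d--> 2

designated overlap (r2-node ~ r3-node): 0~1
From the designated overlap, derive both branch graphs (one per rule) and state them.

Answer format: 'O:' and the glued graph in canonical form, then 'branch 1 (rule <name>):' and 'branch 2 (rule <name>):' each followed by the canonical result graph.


O:
nodes: 0:m2, 1:m3, 2:m2, 3:m1, 4:m1
edges: (0,1,d); (0,4,s); (3,0,s)
branch 1 (rule r2):
nodes: 0:m2, 1:m3, 2:m2, 3:m1, 4:m1
edges: (0,1,s); (0,2,s); (0,4,s); (3,0,s)
branch 2 (rule r3):
nodes: 1:m3, 2:m2, 3:m1, 4:m1
edges: (3,4,d)


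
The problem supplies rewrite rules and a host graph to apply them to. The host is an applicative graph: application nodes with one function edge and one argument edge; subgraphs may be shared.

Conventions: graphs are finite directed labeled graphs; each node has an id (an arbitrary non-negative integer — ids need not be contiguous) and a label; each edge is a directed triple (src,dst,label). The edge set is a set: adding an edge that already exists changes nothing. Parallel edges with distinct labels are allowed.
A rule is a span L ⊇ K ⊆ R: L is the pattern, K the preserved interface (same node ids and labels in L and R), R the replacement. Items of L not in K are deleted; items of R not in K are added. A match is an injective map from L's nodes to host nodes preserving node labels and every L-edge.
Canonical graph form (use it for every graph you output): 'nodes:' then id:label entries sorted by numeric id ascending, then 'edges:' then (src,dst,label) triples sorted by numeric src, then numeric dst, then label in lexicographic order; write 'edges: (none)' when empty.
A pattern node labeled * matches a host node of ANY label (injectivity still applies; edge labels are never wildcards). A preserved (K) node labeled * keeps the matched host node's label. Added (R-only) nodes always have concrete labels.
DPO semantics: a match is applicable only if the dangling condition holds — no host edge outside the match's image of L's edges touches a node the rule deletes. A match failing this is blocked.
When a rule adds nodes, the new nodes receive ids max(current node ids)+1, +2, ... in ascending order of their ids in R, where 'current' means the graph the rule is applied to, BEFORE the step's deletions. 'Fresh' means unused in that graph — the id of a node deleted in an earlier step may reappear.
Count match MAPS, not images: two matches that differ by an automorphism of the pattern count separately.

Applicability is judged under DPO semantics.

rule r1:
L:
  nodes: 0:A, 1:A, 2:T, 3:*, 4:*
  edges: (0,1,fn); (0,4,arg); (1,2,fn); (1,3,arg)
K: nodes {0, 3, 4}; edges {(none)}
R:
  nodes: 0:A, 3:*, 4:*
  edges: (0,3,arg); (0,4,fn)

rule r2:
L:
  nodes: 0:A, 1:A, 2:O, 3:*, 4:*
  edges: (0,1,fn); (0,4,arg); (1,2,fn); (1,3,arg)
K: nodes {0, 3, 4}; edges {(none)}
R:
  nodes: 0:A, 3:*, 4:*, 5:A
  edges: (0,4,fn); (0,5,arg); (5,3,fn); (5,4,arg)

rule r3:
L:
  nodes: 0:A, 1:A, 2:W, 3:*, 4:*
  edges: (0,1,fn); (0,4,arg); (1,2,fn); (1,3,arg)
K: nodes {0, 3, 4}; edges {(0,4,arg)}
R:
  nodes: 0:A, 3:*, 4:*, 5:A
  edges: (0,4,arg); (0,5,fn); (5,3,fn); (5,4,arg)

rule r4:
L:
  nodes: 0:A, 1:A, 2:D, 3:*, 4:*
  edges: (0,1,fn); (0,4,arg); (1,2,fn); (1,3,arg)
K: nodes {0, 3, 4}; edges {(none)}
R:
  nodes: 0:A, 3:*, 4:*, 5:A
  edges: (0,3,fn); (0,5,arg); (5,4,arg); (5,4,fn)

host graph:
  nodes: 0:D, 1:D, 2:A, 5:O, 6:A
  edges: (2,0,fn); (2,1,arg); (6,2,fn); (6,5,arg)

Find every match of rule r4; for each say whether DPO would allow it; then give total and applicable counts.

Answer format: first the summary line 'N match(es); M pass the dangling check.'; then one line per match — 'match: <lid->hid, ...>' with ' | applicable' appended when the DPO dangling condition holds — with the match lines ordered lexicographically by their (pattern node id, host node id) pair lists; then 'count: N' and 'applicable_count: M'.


1 match(es); 1 pass the dangling check.
match: 0->6, 1->2, 2->0, 3->1, 4->5 | applicable
count: 1
applicable_count: 1


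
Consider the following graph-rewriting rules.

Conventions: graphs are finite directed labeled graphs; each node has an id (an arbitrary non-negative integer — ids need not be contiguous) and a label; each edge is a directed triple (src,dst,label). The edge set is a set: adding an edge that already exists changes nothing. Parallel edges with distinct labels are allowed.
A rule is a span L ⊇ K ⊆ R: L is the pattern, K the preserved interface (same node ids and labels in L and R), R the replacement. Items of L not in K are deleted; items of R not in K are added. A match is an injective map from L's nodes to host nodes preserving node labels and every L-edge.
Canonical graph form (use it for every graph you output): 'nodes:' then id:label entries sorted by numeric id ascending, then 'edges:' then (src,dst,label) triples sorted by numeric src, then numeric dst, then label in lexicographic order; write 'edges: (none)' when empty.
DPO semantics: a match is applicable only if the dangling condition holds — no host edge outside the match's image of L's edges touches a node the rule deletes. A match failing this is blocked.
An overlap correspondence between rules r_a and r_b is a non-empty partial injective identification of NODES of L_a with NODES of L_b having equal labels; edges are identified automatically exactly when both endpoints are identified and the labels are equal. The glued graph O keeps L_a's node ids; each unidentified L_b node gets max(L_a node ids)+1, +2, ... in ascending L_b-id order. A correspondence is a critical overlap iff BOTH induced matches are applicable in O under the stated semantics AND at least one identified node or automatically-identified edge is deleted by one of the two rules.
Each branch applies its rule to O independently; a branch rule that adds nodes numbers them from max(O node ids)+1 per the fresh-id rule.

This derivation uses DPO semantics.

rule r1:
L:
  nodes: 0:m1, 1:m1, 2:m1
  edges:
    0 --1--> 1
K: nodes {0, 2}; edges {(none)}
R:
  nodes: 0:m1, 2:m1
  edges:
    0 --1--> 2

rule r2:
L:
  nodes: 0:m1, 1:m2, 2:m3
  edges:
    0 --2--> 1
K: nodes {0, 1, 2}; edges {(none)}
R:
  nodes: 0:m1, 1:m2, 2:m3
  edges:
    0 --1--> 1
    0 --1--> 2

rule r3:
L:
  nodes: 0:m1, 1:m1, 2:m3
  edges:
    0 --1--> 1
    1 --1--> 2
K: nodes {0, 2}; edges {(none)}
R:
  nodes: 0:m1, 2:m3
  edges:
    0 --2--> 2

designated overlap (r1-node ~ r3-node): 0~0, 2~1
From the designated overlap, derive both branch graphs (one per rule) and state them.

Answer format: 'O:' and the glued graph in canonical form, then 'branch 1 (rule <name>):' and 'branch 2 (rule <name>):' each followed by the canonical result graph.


O:
nodes: 0:m1, 1:m1, 2:m1, 3:m3
edges: (0,1,1); (0,2,1); (2,3,1)
branch 1 (rule r1):
nodes: 0:m1, 2:m1, 3:m3
edges: (0,2,1); (2,3,1)
branch 2 (rule r3):
nodes: 0:m1, 1:m1, 3:m3
edges: (0,1,1); (0,3,2)


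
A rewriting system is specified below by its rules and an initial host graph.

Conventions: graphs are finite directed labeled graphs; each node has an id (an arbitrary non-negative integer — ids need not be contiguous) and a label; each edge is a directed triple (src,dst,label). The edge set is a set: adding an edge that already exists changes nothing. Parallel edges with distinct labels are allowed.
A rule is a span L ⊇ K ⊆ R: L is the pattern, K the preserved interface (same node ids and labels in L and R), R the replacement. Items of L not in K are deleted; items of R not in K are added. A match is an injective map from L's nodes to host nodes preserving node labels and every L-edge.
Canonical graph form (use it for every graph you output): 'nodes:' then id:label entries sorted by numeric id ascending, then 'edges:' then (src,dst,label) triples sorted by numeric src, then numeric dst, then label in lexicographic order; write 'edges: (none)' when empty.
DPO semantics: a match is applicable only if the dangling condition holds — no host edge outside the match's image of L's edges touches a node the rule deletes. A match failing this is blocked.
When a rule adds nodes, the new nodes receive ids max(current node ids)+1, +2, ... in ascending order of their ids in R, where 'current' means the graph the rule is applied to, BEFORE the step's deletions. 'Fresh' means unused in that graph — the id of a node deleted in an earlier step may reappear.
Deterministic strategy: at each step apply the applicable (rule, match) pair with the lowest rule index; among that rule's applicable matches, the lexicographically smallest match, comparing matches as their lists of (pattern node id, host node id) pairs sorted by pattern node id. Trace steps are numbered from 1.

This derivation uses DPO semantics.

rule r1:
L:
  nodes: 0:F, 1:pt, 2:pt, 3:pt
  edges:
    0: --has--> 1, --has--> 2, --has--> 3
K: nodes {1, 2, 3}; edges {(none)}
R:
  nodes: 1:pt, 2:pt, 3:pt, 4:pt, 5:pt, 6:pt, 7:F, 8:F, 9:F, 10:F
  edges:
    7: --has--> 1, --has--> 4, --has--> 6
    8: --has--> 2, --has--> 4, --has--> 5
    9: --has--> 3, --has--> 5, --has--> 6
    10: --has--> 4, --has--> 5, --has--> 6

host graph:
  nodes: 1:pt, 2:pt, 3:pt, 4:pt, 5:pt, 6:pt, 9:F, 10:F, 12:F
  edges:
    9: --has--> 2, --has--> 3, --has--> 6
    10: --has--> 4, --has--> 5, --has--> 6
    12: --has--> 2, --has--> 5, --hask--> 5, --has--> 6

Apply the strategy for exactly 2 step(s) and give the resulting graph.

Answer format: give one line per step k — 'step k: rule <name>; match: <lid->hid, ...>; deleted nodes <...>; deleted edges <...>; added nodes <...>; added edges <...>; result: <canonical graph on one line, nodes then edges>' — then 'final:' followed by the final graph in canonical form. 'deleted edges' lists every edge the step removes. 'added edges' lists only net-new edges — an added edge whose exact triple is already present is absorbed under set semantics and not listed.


step 1: rule r1; match: 0->9, 1->2, 2->3, 3->6; deleted nodes 9; deleted edges (9,2,has); (9,3,has); (9,6,has); added nodes 13, 14, 15, 16, 17, 18, 19; added edges (16,2,has); (16,13,has); (16,15,has); (17,3,has); (17,13,has); (17,14,has); (18,6,has); (18,14,has); (18,15,has); (19,13,has); (19,14,has); (19,15,has); result: nodes: 1:pt, 2:pt, 3:pt, 4:pt, 5:pt, 6:pt, 10:F, 12:F, 13:pt, 14:pt, 15:pt, 16:F, 17:F, 18:F, 19:F edges: (10,4,has); (10,5,has); (10,6,has); (12,2,has); (12,5,has); (12,5,hask); (12,6,has); (16,2,has); (16,13,has); (16,15,has); (17,3,has); (17,13,has); (17,14,has); (18,6,has); (18,14,has); (18,15,has); (19,13,has); (19,14,has); (19,15,has)
step 2: rule r1; match: 0->10, 1->4, 2->5, 3->6; deleted nodes 10; deleted edges (10,4,has); (10,5,has); (10,6,has); added nodes 20, 21, 22, 23, 24, 25, 26; added edges (23,4,has); (23,20,has); (23,22,has); (24,5,has); (24,20,has); (24,21,has); (25,6,has); (25,21,has); (25,22,has); (26,20,has); (26,21,has); (26,22,has); result: nodes: 1:pt, 2:pt, 3:pt, 4:pt, 5:pt, 6:pt, 12:F, 13:pt, 14:pt, 15:pt, 16:F, 17:F, 18:F, 19:F, 20:pt, 21:pt, 22:pt, 23:F, 24:F, 25:F, 26:F edges: (12,2,has); (12,5,has); (12,5,hask); (12,6,has); (16,2,has); (16,13,has); (16,15,has); (17,3,has); (17,13,has); (17,14,has); (18,6,has); (18,14,has); (18,15,has); (19,13,has); (19,14,has); (19,15,has); (23,4,has); (23,20,has); (23,22,has); (24,5,has); (24,20,has); (24,21,has); (25,6,has); (25,21,has); (25,22,has); (26,20,has); (26,21,has); (26,22,has)
final:
nodes: 1:pt, 2:pt, 3:pt, 4:pt, 5:pt, 6:pt, 12:F, 13:pt, 14:pt, 15:pt, 16:F, 17:F, 18:F, 19:F, 20:pt, 21:pt, 22:pt, 23:F, 24:F, 25:F, 26:F
edges: (12,2,has); (12,5,has); (12,5,hask); (12,6,has); (16,2,has); (16,13,has); (16,15,has); (17,3,has); (17,13,has); (17,14,has); (18,6,has); (18,14,has); (18,15,has); (19,13,has); (19,14,has); (19,15,has); (23,4,has); (23,20,has); (23,22,has); (24,5,has); (24,20,has); (24,21,has); (25,6,has); (25,21,has); (25,22,has); (26,20,has); (26,21,has); (26,22,has)
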